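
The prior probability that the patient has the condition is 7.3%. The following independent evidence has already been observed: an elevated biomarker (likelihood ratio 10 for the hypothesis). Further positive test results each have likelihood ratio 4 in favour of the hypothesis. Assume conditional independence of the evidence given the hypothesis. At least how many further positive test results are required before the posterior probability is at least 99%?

Prior odds = 0.073/0.927 = 73/927.
Bayes factor of the evidence already in hand = 10.
Odds after that evidence = (73/927) × 10 = 730/927.
Target odds = 0.99/0.01 = 99.
Need 4ⁿ ≥ 99 ÷ (730/927) = 91773/730.
4³ = 64 falls short of 91773/730 but 4⁴ = 256 reaches it, so n = 4.

4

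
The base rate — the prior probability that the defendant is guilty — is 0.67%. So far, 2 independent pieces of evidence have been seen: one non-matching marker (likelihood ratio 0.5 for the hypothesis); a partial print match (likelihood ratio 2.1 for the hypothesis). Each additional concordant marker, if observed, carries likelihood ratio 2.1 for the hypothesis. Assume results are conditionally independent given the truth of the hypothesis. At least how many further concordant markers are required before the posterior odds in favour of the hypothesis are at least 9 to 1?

10

Prior odds = 0.0067/0.9933 = 67/9933.
Combined Bayes factor of the evidence already in hand = 0.5 × 2.1 = 1.05.
Odds after that evidence = (67/9933) × 1.05 = 67/9460.
Target odds = 9.
Need 2.1ⁿ ≥ 9 ÷ (67/9460) = 85140/67.
2.1⁹ ≈794.28 falls short of 85140/67 but 2.1¹⁰ ≈1667.99 reaches it, so n = 10.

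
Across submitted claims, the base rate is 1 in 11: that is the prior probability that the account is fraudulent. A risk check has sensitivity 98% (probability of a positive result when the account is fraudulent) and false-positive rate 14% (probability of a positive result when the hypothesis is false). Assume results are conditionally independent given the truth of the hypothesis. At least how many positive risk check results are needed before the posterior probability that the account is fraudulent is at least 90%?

3

Prior odds = (1/11)/(10/11) = 0.1.
Likelihood ratio of a positive result = 0.98/0.14 = 7.
Target odds: 0.9 ÷ 0.1 = 9.
Require 7ⁿ ≥ 9 ÷ 0.1 = 90.
7² = 49 falls short of 90 but 7³ = 343 reaches it, so n = 3.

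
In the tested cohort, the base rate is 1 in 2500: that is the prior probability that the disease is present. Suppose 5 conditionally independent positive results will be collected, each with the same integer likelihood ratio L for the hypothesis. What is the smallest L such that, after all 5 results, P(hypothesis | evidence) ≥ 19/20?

9

Prior odds = 0.0004/0.9996 = 1/2499.
Target odds = 0.95/0.05 = 19.
Need L⁵ ≥ 19 ÷ (1/2499) = 47481.
8⁵ = 32768 < 47481 ≤ 59049 = 9⁵, so L = 9.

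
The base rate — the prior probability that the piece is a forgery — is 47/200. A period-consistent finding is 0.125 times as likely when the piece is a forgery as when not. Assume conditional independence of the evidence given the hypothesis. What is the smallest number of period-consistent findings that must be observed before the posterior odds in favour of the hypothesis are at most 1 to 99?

Prior odds: 0.235 ÷ 0.765 = 47/153.
Likelihood ratio per period-consistent finding = 0.125.
Target odds = 1/99.
Require 0.125ⁿ ≤ 1/99 ÷ (47/153) = 17/517.
0.125¹ = 0.125 is still above 17/517 but 0.125² = 0.015625 is at or below it, so n = 2.

2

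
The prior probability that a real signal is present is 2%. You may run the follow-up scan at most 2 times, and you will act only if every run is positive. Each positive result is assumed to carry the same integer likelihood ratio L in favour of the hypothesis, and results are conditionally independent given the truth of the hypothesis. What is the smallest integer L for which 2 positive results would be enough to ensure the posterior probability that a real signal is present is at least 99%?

Prior odds = 0.02/0.98 = 1/49.
Target odds = 0.99/0.01 = 99.
Need L² ≥ 99 ÷ (1/49) = 4851.
69² = 4761 < 4851 ≤ 4900 = 70², so L = 70.

70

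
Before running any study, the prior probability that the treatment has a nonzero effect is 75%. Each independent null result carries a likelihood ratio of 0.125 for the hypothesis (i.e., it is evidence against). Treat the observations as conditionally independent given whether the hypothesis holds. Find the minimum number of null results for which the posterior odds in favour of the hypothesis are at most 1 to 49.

Prior odds = 0.75/0.25 = 3.
Likelihood ratio per null result = 0.125.
Target odds = 1/49.
Require 0.125ⁿ ≤ 1/49 ÷ 3 = 1/147.
0.125² = 0.015625 is still above 1/147 but 0.125³ = 0.001953125 is at or below it, so n = 3.

3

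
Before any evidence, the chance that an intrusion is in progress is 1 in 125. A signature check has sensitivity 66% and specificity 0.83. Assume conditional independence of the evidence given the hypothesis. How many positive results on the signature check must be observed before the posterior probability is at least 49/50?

Prior odds = 0.008/0.992 = 1/124.
False-positive rate = 1 − 0.83 = 0.17; likelihood ratio of a positive = 0.66/0.17 = 66/17.
Target posterior odds = 0.98/0.02 = 49.
Need (1/124) × (66/17)ⁿ ≥ 49, i.e. (66/17)ⁿ ≥ 6076.
(66/17)⁶ ≈3424.29 falls short of 6076 but (66/17)⁷ ≈13294.3 reaches it, so n = 7.

7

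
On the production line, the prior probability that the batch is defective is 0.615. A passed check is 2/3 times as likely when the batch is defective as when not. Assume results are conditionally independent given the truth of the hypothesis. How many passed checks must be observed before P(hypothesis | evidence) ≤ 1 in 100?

13

Prior odds = 0.615/0.385 = 123/77.
Likelihood ratio per passed check = 2/3.
Target posterior odds = 0.01/0.99 = 1/99.
Need (123/77) × (2/3)ⁿ ≤ 1/99, i.e. (2/3)ⁿ ≤ 7/1107.
(2/3)¹² = 4096/531441 is still above 7/1107 but (2/3)¹³ = 8192/1594323 is at or below it, so n = 13.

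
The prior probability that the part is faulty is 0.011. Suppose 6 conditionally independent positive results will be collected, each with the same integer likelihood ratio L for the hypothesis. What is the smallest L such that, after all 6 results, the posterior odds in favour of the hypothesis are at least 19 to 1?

4

Prior odds = 0.011/0.989 = 11/989.
Target odds = 19.
Need L⁶ ≥ 19 ÷ (11/989) = 18791/11.
3⁶ = 729 < 18791/11 ≤ 4096 = 4⁶, so L = 4.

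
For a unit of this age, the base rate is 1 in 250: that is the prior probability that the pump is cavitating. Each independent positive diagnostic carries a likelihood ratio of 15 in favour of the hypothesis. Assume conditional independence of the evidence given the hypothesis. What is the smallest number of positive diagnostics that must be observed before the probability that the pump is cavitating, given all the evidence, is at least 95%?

4

Prior odds = 0.004/0.996 = 1/249.
Likelihood ratio per positive diagnostic = 15.
Target posterior odds = 0.95/0.05 = 19.
Require 15ⁿ ≥ 19 ÷ (1/249) = 4731.
15³ = 3375 falls short of 4731 but 15⁴ = 50625 reaches it, so n = 4.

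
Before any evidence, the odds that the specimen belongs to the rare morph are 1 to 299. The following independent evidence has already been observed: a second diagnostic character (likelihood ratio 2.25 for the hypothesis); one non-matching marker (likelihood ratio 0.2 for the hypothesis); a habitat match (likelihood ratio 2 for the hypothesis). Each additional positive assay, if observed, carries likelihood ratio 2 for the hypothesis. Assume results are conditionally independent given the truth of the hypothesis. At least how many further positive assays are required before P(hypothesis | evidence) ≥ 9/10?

12

Prior odds = 1/299.
Combined Bayes factor of the evidence already in hand = 2.25 × 0.2 × 2 = 0.9.
Odds after that evidence = (1/299) × 0.9 = 9/2990.
Target odds = 0.9/0.1 = 9.
Need 2ⁿ ≥ 9 ÷ (9/2990) = 2990.
2¹¹ = 2048 falls short of 2990 but 2¹² = 4096 reaches it, so n = 12.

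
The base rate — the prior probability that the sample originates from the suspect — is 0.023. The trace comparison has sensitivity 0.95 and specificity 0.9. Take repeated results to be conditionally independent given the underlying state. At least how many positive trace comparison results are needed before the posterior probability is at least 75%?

Prior odds = 0.023/0.977 = 23/977.
False-positive rate = 1 − 0.9 = 0.1; likelihood ratio of a positive = 0.95/0.1 = 9.5.
Target odds: 0.75 ÷ 0.25 = 3.
Need (23/977) × 9.5ⁿ ≥ 3, i.e. 9.5ⁿ ≥ 2931/23.
9.5² = 90.25 falls short of 2931/23 but 9.5³ = 857.375 reaches it, so n = 3.

3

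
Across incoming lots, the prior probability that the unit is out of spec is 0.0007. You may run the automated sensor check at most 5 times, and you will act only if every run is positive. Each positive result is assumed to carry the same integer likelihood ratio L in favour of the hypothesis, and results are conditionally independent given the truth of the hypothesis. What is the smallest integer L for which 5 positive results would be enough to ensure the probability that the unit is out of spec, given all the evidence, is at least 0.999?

18

Prior odds = 0.0007/0.9993 = 7/9993.
Target odds = 0.999/0.001 = 999.
Need L⁵ ≥ 999 ÷ (7/9993) = 9983007/7.
17⁵ = 1419857 < 9983007/7 ≤ 1889568 = 18⁵, so L = 18.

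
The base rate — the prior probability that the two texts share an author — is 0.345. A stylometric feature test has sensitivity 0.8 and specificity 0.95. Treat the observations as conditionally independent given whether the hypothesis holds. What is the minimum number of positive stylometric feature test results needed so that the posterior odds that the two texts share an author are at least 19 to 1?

2

Prior odds = 0.345/0.655 = 69/131.
False-positive rate = 1 − 0.95 = 0.05; likelihood ratio of a positive = 0.8/0.05 = 16.
Target odds = 19.
Require 16ⁿ ≥ 19 ÷ (69/131) = 2489/69.
16¹ = 16 falls short of 2489/69 but 16² = 256 reaches it, so n = 2.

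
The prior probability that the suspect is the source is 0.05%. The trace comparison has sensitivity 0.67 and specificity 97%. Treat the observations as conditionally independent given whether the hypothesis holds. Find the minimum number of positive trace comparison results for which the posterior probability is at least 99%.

Prior odds: 0.0005 ÷ 0.9995 = 1/1999.
False-positive rate = 1 − 0.97 = 0.03; likelihood ratio of a positive = 0.67/0.03 = 67/3.
Target odds: 0.99 ÷ 0.01 = 99.
Require (67/3)ⁿ ≥ 99 ÷ (1/1999) = 197901.
(67/3)³ = 300763/27 falls short of 197901 but (67/3)⁴ = 20151121/81 reaches it, so n = 4.

4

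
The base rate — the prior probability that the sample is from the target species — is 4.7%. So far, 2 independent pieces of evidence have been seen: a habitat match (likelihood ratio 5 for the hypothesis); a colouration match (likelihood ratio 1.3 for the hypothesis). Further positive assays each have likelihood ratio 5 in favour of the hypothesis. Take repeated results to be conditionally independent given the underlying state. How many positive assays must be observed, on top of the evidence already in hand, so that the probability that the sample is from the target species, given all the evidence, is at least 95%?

3

Prior odds = 0.047/0.953 = 47/953.
Combined Bayes factor of the evidence already in hand = 5 × 1.3 = 6.5.
Odds after that evidence = (47/953) × 6.5 = 611/1906.
Target odds = 0.95/0.05 = 19.
Need 5ⁿ ≥ 19 ÷ (611/1906) = 36214/611.
5² = 25 falls short of 36214/611 but 5³ = 125 reaches it, so n = 3.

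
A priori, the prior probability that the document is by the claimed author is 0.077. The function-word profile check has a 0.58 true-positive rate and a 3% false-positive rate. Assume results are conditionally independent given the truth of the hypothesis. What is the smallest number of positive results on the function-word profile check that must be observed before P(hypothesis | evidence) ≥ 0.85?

2

Prior odds = 0.077/0.923 = 77/923.
Likelihood ratio of a positive result = 0.58/0.03 = 58/3.
Target odds: 0.85 ÷ 0.15 = 17/3.
Need (77/923) × (58/3)ⁿ ≥ 17/3, i.e. (58/3)ⁿ ≥ 15691/231.
(58/3)¹ = 58/3 falls short of 15691/231 but (58/3)² = 3364/9 reaches it, so n = 2.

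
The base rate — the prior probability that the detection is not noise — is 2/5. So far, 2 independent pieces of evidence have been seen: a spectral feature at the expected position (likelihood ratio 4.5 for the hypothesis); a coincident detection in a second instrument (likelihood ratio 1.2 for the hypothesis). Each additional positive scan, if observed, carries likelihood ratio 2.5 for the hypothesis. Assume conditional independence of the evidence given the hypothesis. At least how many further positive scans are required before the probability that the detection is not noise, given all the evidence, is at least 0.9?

Prior odds = 0.4/0.6 = 2/3.
Combined Bayes factor of the evidence already in hand = 4.5 × 1.2 = 5.4.
Odds after that evidence = (2/3) × 5.4 = 3.6.
Target odds = 0.9/0.1 = 9.
Need 2.5ⁿ ≥ 9 ÷ 3.6 = 2.5.
2.5¹ = 2.5, which meets the required 2.5; so n = 1.

1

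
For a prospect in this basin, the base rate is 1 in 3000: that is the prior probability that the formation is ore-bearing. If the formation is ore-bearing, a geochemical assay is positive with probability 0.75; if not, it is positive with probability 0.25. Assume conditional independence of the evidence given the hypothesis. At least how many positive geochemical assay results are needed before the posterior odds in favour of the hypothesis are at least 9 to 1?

Prior odds: (1/3000) ÷ (2999/3000) = 1/2999.
Likelihood ratio of a positive = 0.75/0.25 = 3.
Target odds = 9.
Require 3ⁿ ≥ 9 ÷ (1/2999) = 26991.
3⁹ = 19683 falls short of 26991 but 3¹⁰ = 59049 reaches it, so n = 10.

10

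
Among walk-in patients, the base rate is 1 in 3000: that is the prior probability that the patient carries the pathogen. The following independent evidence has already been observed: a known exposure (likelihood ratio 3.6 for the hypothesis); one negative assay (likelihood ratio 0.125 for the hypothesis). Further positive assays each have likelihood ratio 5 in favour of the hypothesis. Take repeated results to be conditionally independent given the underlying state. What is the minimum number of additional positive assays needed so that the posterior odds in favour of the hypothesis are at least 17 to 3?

7

Prior odds = (1/3000)/(2999/3000) = 1/2999.
Combined Bayes factor of the evidence already in hand = 3.6 × 0.125 = 0.45.
Odds after that evidence = (1/2999) × 0.45 = 9/59980.
Target odds = 17/3.
Need 5ⁿ ≥ 17/3 ÷ (9/59980) = 1019660/27.
5⁶ = 15625 falls short of 1019660/27 but 5⁷ = 78125 reaches it, so n = 7.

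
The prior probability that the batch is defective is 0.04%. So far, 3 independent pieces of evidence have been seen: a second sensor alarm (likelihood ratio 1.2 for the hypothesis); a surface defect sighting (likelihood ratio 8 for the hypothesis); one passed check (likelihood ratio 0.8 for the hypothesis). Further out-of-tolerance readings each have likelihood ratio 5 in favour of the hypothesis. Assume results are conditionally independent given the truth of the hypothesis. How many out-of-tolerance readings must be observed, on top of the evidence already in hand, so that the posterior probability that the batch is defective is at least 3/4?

5

Prior odds = 0.0004/0.9996 = 1/2499.
Combined Bayes factor of the evidence already in hand = 1.2 × 8 × 0.8 = 7.68.
Odds after that evidence = (1/2499) × 7.68 = 64/20825.
Target odds = 0.75/0.25 = 3.
Need 5ⁿ ≥ 3 ÷ (64/20825) = 976.171875.
5⁴ = 625 falls short of 976.171875 but 5⁵ = 3125 reaches it, so n = 5.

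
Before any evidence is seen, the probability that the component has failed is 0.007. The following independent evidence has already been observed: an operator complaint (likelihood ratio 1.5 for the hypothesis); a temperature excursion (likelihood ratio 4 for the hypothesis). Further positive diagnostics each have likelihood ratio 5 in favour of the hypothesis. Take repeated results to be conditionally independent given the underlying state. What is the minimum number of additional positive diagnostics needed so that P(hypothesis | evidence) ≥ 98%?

5

Prior odds = 0.007/0.993 = 7/993.
Combined Bayes factor of the evidence already in hand = 1.5 × 4 = 6.
Odds after that evidence = (7/993) × 6 = 14/331.
Target odds = 0.98/0.02 = 49.
Need 5ⁿ ≥ 49 ÷ (14/331) = 1158.5.
5⁴ = 625 falls short of 1158.5 but 5⁵ = 3125 reaches it, so n = 5.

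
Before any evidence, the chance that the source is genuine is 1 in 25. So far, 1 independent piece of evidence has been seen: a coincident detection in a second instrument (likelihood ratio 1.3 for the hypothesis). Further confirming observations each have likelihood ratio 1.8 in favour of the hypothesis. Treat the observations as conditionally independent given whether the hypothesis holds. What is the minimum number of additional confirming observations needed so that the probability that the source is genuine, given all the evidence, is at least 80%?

8

Prior odds = 0.04/0.96 = 1/24.
Bayes factor of the evidence already in hand = 1.3.
Odds after that evidence = (1/24) × 1.3 = 13/240.
Target odds = 0.8/0.2 = 4.
Need 1.8ⁿ ≥ 4 ÷ (13/240) = 960/13.
1.8⁷ = 4782969/78125 falls short of 960/13 but 1.8⁸ = 43046721/390625 reaches it, so n = 8.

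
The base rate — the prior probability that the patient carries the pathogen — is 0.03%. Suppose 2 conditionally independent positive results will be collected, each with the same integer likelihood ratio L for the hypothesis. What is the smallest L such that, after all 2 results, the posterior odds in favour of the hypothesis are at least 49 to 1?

Prior odds = 0.0003/0.9997 = 3/9997.
Target odds = 49.
Need L² ≥ 49 ÷ (3/9997) = 489853/3.
404² = 163216 < 489853/3 ≤ 164025 = 405², so L = 405.

405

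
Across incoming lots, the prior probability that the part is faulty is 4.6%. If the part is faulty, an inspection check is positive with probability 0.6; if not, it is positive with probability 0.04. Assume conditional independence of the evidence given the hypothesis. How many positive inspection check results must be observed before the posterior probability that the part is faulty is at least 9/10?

Prior odds = 0.046/0.954 = 23/477.
Likelihood ratio of a positive = 0.6/0.04 = 15.
Target odds: 0.9 ÷ 0.1 = 9.
Need (23/477) × 15ⁿ ≥ 9, i.e. 15ⁿ ≥ 4293/23.
15¹ = 15 falls short of 4293/23 but 15² = 225 reaches it, so n = 2.

2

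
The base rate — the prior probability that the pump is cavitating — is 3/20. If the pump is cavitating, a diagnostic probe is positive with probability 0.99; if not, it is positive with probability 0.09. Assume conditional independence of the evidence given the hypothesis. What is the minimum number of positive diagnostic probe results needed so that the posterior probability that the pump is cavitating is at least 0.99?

Prior odds: 0.15 ÷ 0.85 = 3/17.
Likelihood ratio of a positive = 0.99/0.09 = 11.
Target odds: 0.99 ÷ 0.01 = 99.
Require 11ⁿ ≥ 99 ÷ (3/17) = 561.
11² = 121 falls short of 561 but 11³ = 1331 reaches it, so n = 3.

3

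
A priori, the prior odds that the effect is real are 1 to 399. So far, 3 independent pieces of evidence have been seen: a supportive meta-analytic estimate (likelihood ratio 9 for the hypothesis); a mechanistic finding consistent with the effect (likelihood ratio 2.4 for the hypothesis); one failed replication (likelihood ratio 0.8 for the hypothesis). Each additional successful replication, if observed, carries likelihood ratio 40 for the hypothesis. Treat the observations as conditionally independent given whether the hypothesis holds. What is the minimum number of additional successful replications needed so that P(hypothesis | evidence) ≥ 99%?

Prior odds = 1/399.
Combined Bayes factor of the evidence already in hand = 9 × 2.4 × 0.8 = 17.28.
Odds after that evidence = (1/399) × 17.28 = 144/3325.
Target odds = 0.99/0.01 = 99.
Need 40ⁿ ≥ 99 ÷ (144/3325) = 2285.9375.
40² = 1600 falls short of 2285.9375 but 40³ = 64000 reaches it, so n = 3.

3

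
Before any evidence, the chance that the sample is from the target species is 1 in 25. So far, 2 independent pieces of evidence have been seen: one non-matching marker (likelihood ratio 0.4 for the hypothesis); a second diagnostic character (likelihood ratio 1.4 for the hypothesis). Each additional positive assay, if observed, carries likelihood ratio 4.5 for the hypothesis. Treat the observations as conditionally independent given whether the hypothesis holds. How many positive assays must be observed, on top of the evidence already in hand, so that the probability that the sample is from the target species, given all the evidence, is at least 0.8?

4

Prior odds = 0.04/0.96 = 1/24.
Combined Bayes factor of the evidence already in hand = 0.4 × 1.4 = 0.56.
Odds after that evidence = (1/24) × 0.56 = 7/300.
Target odds = 0.8/0.2 = 4.
Need 4.5ⁿ ≥ 4 ÷ (7/300) = 1200/7.
4.5³ = 91.125 falls short of 1200/7 but 4.5⁴ = 410.0625 reaches it, so n = 4.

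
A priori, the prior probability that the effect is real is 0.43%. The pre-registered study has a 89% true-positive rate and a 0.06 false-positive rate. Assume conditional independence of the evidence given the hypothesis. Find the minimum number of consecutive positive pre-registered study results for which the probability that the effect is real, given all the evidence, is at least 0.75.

Prior odds = 0.0043/0.9957 = 43/9957.
Likelihood ratio of a positive result = 0.89/0.06 = 89/6.
Target posterior odds = 0.75/0.25 = 3.
Require (89/6)ⁿ ≥ 3 ÷ (43/9957) = 29871/43.
(89/6)² = 7921/36 falls short of 29871/43 but (89/6)³ = 704969/216 reaches it, so n = 3.

3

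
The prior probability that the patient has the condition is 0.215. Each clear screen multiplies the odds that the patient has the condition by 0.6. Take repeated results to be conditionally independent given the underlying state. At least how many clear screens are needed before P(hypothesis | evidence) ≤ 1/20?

4

Prior odds = 0.215/0.785 = 43/157.
Likelihood ratio per clear screen = 0.6.
Target posterior odds = 0.05/0.95 = 1/19.
Need (43/157) × 0.6ⁿ ≤ 1/19, i.e. 0.6ⁿ ≤ 157/817.
0.6³ = 0.216 is still above 157/817 but 0.6⁴ = 0.1296 is at or below it, so n = 4.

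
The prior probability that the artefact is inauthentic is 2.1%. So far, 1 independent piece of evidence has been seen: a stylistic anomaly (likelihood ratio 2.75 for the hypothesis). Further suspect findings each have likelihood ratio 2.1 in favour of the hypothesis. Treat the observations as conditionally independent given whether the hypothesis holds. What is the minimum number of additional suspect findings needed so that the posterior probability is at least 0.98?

10

Prior odds = 0.021/0.979 = 21/979.
Bayes factor of the evidence already in hand = 2.75.
Odds after that evidence = (21/979) × 2.75 = 21/356.
Target odds = 0.98/0.02 = 49.
Need 2.1ⁿ ≥ 49 ÷ (21/356) = 2492/3.
2.1⁹ ≈794.28 falls short of 2492/3 but 2.1¹⁰ ≈1667.99 reaches it, so n = 10.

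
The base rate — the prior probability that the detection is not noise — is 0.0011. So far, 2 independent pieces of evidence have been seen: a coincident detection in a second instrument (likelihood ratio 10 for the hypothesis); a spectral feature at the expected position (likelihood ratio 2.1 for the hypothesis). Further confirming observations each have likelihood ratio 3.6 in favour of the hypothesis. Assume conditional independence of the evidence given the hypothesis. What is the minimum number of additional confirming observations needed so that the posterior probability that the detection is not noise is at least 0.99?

Prior odds = 0.0011/0.9989 = 11/9989.
Combined Bayes factor of the evidence already in hand = 10 × 2.1 = 21.
Odds after that evidence = (11/9989) × 21 = 33/1427.
Target odds = 0.99/0.01 = 99.
Need 3.6ⁿ ≥ 99 ÷ (33/1427) = 4281.
3.6⁶ = 34012224/15625 falls short of 4281 but 3.6⁷ = 612220032/78125 reaches it, so n = 7.

7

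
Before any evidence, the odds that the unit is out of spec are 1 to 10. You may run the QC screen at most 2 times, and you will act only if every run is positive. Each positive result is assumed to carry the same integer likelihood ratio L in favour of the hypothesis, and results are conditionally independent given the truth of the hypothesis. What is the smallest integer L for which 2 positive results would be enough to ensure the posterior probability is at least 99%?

32

Prior odds = 0.1.
Target odds = 0.99/0.01 = 99.
Need L² ≥ 99 ÷ 0.1 = 990.
31² = 961 < 990 ≤ 1024 = 32², so L = 32.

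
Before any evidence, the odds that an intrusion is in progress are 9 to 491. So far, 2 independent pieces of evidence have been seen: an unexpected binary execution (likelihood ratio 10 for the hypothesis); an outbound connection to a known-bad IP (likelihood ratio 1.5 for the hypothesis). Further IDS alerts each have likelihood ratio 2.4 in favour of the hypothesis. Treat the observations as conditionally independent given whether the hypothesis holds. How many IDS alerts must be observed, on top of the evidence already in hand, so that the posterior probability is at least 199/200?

Prior odds = 9/491.
Combined Bayes factor of the evidence already in hand = 10 × 1.5 = 15.
Odds after that evidence = (9/491) × 15 = 135/491.
Target odds = 0.995/0.005 = 199.
Need 2.4ⁿ ≥ 199 ÷ (135/491) = 97709/135.
2.4⁷ = 35831808/78125 falls short of 97709/135 but 2.4⁸ = 429981696/390625 reaches it, so n = 8.

8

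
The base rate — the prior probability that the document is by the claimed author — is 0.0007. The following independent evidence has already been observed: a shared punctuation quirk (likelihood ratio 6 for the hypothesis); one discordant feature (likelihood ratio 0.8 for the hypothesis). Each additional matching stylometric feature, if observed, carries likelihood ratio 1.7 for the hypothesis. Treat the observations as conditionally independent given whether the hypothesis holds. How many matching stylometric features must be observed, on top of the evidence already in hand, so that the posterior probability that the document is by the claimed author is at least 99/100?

20

Prior odds = 0.0007/0.9993 = 7/9993.
Combined Bayes factor of the evidence already in hand = 6 × 0.8 = 4.8.
Odds after that evidence = (7/9993) × 4.8 = 56/16655.
Target odds = 0.99/0.01 = 99.
Need 1.7ⁿ ≥ 99 ÷ (56/16655) = 1648845/56.
1.7¹⁹ ≈23907.2 falls short of 1648845/56 but 1.7²⁰ ≈40642.3 reaches it, so n = 20.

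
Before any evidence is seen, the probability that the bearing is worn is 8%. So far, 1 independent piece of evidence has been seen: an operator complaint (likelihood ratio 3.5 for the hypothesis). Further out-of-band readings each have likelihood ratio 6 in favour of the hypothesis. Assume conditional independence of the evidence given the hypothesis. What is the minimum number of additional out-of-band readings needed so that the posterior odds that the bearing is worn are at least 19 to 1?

3

Prior odds = 0.08/0.92 = 2/23.
Bayes factor of the evidence already in hand = 3.5.
Odds after that evidence = (2/23) × 3.5 = 7/23.
Target odds = 19.
Need 6ⁿ ≥ 19 ÷ (7/23) = 437/7.
6² = 36 falls short of 437/7 but 6³ = 216 reaches it, so n = 3.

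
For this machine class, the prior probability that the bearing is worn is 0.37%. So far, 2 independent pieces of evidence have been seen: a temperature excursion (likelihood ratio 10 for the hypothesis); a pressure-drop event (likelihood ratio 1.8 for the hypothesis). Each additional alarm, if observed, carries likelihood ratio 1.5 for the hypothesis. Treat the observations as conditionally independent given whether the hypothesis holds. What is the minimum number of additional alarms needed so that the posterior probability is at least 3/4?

Prior odds = 0.0037/0.9963 = 37/9963.
Combined Bayes factor of the evidence already in hand = 10 × 1.8 = 18.
Odds after that evidence = (37/9963) × 18 = 74/1107.
Target odds = 0.75/0.25 = 3.
Need 1.5ⁿ ≥ 3 ÷ (74/1107) = 3321/74.
1.5⁹ = 19683/512 falls short of 3321/74 but 1.5¹⁰ = 59049/1024 reaches it, so n = 10.

10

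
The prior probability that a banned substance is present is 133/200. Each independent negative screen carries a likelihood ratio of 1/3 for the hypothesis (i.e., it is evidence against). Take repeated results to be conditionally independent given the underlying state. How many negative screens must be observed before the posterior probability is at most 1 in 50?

Prior odds = 0.665/0.335 = 133/67.
Likelihood ratio per negative screen = 1/3.
Target odds: 0.02 ÷ 0.98 = 1/49.
Need (133/67) × (1/3)ⁿ ≤ 1/49, i.e. (1/3)ⁿ ≤ 67/6517.
(1/3)⁴ = 1/81 is still above 67/6517 but (1/3)⁵ = 1/243 is at or below it, so n = 5.

5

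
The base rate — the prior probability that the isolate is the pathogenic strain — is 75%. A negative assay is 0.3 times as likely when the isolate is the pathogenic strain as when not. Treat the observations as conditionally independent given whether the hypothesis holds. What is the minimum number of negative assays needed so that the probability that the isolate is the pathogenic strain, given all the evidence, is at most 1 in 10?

3

Prior odds: 0.75 ÷ 0.25 = 3.
Likelihood ratio per negative assay = 0.3.
Target odds: 0.1 ÷ 0.9 = 1/9.
Need 3 × 0.3ⁿ ≤ 1/9, i.e. 0.3ⁿ ≤ 1/27.
0.3² = 0.09 is still above 1/27 but 0.3³ = 0.027 is at or below it, so n = 3.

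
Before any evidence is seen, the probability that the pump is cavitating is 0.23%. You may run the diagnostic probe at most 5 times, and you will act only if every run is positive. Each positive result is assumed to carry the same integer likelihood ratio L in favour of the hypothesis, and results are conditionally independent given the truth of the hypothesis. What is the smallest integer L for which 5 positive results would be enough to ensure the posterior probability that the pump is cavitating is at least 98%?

8

Prior odds = 0.0023/0.9977 = 23/9977.
Target odds = 0.98/0.02 = 49.
Need L⁵ ≥ 49 ÷ (23/9977) = 488873/23.
7⁵ = 16807 < 488873/23 ≤ 32768 = 8⁵, so L = 8.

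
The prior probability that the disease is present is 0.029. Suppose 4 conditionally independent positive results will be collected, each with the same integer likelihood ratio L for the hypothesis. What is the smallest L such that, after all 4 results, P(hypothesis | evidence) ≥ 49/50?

Prior odds = 0.029/0.971 = 29/971.
Target odds = 0.98/0.02 = 49.
Need L⁴ ≥ 49 ÷ (29/971) = 47579/29.
6⁴ = 1296 < 47579/29 ≤ 2401 = 7⁴, so L = 7.

7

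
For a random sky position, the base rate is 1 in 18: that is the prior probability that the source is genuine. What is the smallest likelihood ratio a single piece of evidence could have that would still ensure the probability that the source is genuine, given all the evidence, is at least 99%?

1683

Prior odds = (1/18)/(17/18) = 1/17.
Target odds = 0.99/0.01 = 99.
Required Bayes factor = 99 ÷ (1/17) = 1683.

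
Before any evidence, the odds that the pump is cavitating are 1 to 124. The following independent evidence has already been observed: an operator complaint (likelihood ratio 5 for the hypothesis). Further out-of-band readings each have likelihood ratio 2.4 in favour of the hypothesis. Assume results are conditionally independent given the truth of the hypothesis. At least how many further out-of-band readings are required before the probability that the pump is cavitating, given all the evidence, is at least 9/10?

7

Prior odds = 1/124.
Bayes factor of the evidence already in hand = 5.
Odds after that evidence = (1/124) × 5 = 5/124.
Target odds = 0.9/0.1 = 9.
Need 2.4ⁿ ≥ 9 ÷ (5/124) = 223.2.
2.4⁶ = 2985984/15625 falls short of 223.2 but 2.4⁷ = 35831808/78125 reaches it, so n = 7.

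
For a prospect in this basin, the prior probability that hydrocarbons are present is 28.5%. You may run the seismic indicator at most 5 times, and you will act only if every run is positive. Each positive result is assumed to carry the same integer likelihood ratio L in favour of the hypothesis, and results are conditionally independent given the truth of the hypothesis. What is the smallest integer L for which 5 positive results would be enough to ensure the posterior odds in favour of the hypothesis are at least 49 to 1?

3

Prior odds = 0.285/0.715 = 57/143.
Target odds = 49.
Need L⁵ ≥ 49 ÷ (57/143) = 7007/57.
2⁵ = 32 < 7007/57 ≤ 243 = 3⁵, so L = 3.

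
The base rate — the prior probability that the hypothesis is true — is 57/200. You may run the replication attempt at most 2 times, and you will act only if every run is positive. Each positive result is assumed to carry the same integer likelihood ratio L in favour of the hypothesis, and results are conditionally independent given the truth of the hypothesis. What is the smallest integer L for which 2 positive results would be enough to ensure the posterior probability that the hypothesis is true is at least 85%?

4

Prior odds = 0.285/0.715 = 57/143.
Target odds = 0.85/0.15 = 17/3.
Need L² ≥ 17/3 ÷ (57/143) = 2431/171.
3² = 9 < 2431/171 ≤ 16 = 4², so L = 4.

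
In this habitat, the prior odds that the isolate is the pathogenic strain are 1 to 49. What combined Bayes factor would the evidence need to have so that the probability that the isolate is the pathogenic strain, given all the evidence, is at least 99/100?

Prior odds = 1/49.
Target odds = 0.99/0.01 = 99.
Required Bayes factor = 99 ÷ (1/49) = 4851.

4851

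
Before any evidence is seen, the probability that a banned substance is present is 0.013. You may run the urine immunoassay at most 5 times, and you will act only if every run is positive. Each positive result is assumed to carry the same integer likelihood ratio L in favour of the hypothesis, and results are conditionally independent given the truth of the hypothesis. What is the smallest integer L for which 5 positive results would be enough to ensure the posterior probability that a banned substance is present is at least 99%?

Prior odds = 0.013/0.987 = 13/987.
Target odds = 0.99/0.01 = 99.
Need L⁵ ≥ 99 ÷ (13/987) = 97713/13.
5⁵ = 3125 < 97713/13 ≤ 7776 = 6⁵, so L = 6.

6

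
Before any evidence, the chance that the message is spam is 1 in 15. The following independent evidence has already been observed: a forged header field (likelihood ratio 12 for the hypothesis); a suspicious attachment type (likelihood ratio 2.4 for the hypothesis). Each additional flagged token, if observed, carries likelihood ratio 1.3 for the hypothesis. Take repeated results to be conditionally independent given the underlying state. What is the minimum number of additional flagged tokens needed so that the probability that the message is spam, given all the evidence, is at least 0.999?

Prior odds = (1/15)/(14/15) = 1/14.
Combined Bayes factor of the evidence already in hand = 12 × 2.4 = 28.8.
Odds after that evidence = (1/14) × 28.8 = 72/35.
Target odds = 0.999/0.001 = 999.
Need 1.3ⁿ ≥ 999 ÷ (72/35) = 485.625.
1.3²³ ≈417.539 falls short of 485.625 but 1.3²⁴ ≈542.801 reaches it, so n = 24.

24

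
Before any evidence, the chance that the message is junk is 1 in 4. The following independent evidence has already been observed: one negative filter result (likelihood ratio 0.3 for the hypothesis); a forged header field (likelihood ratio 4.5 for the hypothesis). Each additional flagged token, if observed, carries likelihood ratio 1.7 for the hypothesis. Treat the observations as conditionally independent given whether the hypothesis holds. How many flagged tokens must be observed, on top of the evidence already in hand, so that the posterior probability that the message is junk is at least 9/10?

Prior odds = 0.25/0.75 = 1/3.
Combined Bayes factor of the evidence already in hand = 0.3 × 4.5 = 1.35.
Odds after that evidence = (1/3) × 1.35 = 0.45.
Target odds = 0.9/0.1 = 9.
Need 1.7ⁿ ≥ 9 ÷ 0.45 = 20.
1.7⁵ = 1419857/100000 falls short of 20 but 1.7⁶ = 24137569/1000000 reaches it, so n = 6.

6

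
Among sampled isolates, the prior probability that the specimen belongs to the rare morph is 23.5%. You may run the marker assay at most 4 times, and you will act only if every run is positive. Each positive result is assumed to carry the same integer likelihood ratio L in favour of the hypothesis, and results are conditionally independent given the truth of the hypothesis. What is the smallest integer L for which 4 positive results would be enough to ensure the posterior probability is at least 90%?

3

Prior odds = 0.235/0.765 = 47/153.
Target odds = 0.9/0.1 = 9.
Need L⁴ ≥ 9 ÷ (47/153) = 1377/47.
2⁴ = 16 < 1377/47 ≤ 81 = 3⁴, so L = 3.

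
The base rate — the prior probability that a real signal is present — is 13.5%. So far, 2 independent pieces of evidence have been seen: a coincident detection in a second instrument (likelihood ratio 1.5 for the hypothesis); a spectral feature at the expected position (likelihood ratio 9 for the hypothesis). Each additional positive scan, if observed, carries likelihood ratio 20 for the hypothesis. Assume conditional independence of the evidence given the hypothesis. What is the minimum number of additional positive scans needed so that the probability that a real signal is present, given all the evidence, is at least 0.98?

2

Prior odds = 0.135/0.865 = 27/173.
Combined Bayes factor of the evidence already in hand = 1.5 × 9 = 13.5.
Odds after that evidence = (27/173) × 13.5 = 729/346.
Target odds = 0.98/0.02 = 49.
Need 20ⁿ ≥ 49 ÷ (729/346) = 16954/729.
20¹ = 20 falls short of 16954/729 but 20² = 400 reaches it, so n = 2.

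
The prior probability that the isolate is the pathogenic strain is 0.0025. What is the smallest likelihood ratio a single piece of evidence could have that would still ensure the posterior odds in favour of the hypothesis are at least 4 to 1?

Prior odds = 0.0025/0.9975 = 1/399.
Target odds = 4.
Required Bayes factor = 4 ÷ (1/399) = 1596.

1596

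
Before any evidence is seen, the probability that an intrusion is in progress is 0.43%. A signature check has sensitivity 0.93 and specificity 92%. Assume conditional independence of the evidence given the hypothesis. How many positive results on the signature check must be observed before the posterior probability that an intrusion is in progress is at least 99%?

5

Prior odds: 0.0043 ÷ 0.9957 = 43/9957.
False-positive rate = 1 − 0.92 = 0.08; likelihood ratio of a positive = 0.93/0.08 = 11.625.
Target odds: 0.99 ÷ 0.01 = 99.
Need (43/9957) × 11.625ⁿ ≥ 99, i.e. 11.625ⁿ ≥ 985743/43.
11.625⁴ = 74805201/4096 falls short of 985743/43 but 11.625⁵ ≈212307 reaches it, so n = 5.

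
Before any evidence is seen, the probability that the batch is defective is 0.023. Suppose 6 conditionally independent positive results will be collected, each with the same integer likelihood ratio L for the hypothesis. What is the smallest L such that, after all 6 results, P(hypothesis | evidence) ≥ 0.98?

Prior odds = 0.023/0.977 = 23/977.
Target odds = 0.98/0.02 = 49.
Need L⁶ ≥ 49 ÷ (23/977) = 47873/23.
3⁶ = 729 < 47873/23 ≤ 4096 = 4⁶, so L = 4.

4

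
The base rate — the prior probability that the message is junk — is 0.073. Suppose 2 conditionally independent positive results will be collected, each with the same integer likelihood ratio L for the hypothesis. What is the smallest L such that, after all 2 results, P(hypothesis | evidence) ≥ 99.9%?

Prior odds = 0.073/0.927 = 73/927.
Target odds = 0.999/0.001 = 999.
Need L² ≥ 999 ÷ (73/927) = 926073/73.
112² = 12544 < 926073/73 ≤ 12769 = 113², so L = 113.

113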